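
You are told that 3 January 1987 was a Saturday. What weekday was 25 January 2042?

Saturday

Day-of-year of January 3, 1987: 3.
Day-of-year of January 25, 2042: 25.
1987 has 365 days, so 365 − 3 = 362 days remain in 1987.
Full years 1988–2041: 40 common + 14 leap = 40×365 + 14×366 = 19724 days.
Total: 362 + 19724 + 25 = 20111 days.
20111 is a multiple of 7, so 25 January 2042 falls on the same weekday: Saturday.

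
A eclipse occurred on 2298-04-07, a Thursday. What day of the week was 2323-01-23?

Tuesday

From April 7, 2298 to April 7, 2322: 24 years, of which 5 contain a Feb 29 — 19×365 + 5×366 = 8765 days.
(2300 is not a leap year (divisible by 100 but not 400).)
April 2322: 30 − 7 = 23 days remain.
Then May (31), June (30), July (31), August (31), September (30), October (31), November (30), December (31): 31 + 30 + 31 + 31 + 30 + 31 + 30 + 31 = 245 days.
January 1–23, 2323: 23 days.
Residual: 291 days.
Total: 9056 days.
9056 mod 7 = 5, so 5 days after Thursday is Tuesday.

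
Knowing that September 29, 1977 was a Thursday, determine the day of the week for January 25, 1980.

September 29, 1977 → September 29, 1978: 365 days.
September 29, 1978 → September 29, 1979: 365 days.
September 1979: 30 − 29 = 1 day remains.
Then October (31), November (30), December (31): 31 + 30 + 31 = 92 days.
January 1–25, 1980: 25 days.
Residual: 118 days.
Total: 848 days.
848 mod 7 = 1, so 1 day after Thursday is Friday.

Friday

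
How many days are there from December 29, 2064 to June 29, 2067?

December 29, 2064 → December 29, 2065: 365 days.
December 29, 2065 → December 29, 2066: 365 days.
December 2066: 31 − 29 = 2 days remain.
Then January (31), February 2067 (28), March (31), April (30), May (31): 31 + 28 + 31 + 30 + 31 = 151 days.
June 1–29, 2067: 29 days.
Residual: 182 days.
Total: 912 days.

912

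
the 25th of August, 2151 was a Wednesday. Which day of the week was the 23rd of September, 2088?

Count forward from the earlier date (September 23, 2088) to the later (August 25, 2151):
From September 23, 2088 to September 23, 2150: 62 years, of which 14 contain a Feb 29 — 48×365 + 14×366 = 22644 days.
(2100 is not a leap year (divisible by 100 but not 400).)
September 2150: 30 − 23 = 7 days remain.
Then 10 full months totalling 304 days.
August 1–25, 2151: 25 days.
Residual: 336 days.
Total: 22980 days.
22980 mod 7 = 6, so 6 days before Wednesday is Thursday.

Thursday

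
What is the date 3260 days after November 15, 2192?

October 20, 2201

Count 3260 days after November 15, 2192:
Day-of-year of November 15, 2192: 320.
Day-of-year of October 20, 2201: 293.
2192 has 366 days, so 366 − 320 = 46 days remain in 2192.
Full years 2193–2200: 7 common + 1 leap = 7×365 + 1×366 = 2921 days.
Total: 46 + 2921 + 293 = 3260 days.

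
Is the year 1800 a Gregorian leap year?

No

1800 is not a leap year (divisible by 100 but not 400).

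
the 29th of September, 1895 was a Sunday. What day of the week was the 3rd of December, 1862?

Wednesday

Count forward from the earlier date (December 3, 1862) to the later (September 29, 1895):
From December 3, 1862 to December 3, 1894: 32 years, of which 8 contain a Feb 29 — 24×365 + 8×366 = 11688 days.
December 1894: 31 − 3 = 28 days remain.
Then January (31), February 1895 (28), March (31), April (30), May (31), June (30), July (31), August (31): 31 + 28 + 31 + 30 + 31 + 30 + 31 + 31 = 243 days.
September 1–29, 1895: 29 days.
Residual: 300 days.
Total: 11988 days.
11988 mod 7 = 4, so 4 days before Sunday is Wednesday.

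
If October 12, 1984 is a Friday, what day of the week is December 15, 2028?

Day-of-year of October 12, 1984: 286.
Day-of-year of December 15, 2028: 350.
1984 has 366 days, so 366 − 286 = 80 days remain in 1984.
Full years 1985–2027: 33 common + 10 leap = 33×365 + 10×366 = 15705 days.
Total: 80 + 15705 + 350 = 16135 days.
16135 is a multiple of 7, so December 15, 2028 falls on the same weekday: Friday.

Friday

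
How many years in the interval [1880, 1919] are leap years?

Years divisible by 4 in [1880, 1919]: 1880, 1884, 1888, 1892, 1896, 1900, 1904, 1908, 1912, 1916.
Of these, 1900 is divisible by 100 but not 400, so not leap.
Leap years: 10 − 1 = 9.

9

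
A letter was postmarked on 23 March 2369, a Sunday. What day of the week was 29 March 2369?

Saturday

Within March 2369: 29 − 23 = 6 days.
6 mod 7 = 6, so 6 days after Sunday is Saturday.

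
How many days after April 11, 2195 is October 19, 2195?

April 2195: 30 − 11 = 19 days remain.
Then May (31), June (30), July (31), August (31), September (30): 31 + 30 + 31 + 31 + 30 = 153 days.
October 1–19, 2195: 19 days.
Total: 19 + 153 + 19 = 191 days.

191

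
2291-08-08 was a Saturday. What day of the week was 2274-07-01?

Wednesday

Count forward from the earlier date (July 1, 2274) to the later (August 8, 2291):
From July 1, 2274 to July 1, 2291: 17 years, of which 4 contain a Feb 29 — 13×365 + 4×366 = 6209 days.
July 2291: 31 − 1 = 30 days remain.
August 1–8, 2291: 8 days.
Residual: 38 days.
Total: 6247 days.
6247 mod 7 = 3, so 3 days before Saturday is Wednesday.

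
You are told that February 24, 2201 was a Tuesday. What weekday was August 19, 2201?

Wednesday

February 2201: 28 − 24 = 4 days remain (2201 is not a leap year, so February has 28 days).
Then March (31), April (30), May (31), June (30), July (31): 31 + 30 + 31 + 30 + 31 = 153 days.
August 1–19, 2201: 19 days.
Total: 4 + 153 + 19 = 176 days.
176 mod 7 = 1, so 1 day after Tuesday is Wednesday.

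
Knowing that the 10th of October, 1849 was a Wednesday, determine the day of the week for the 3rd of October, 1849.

Wednesday

Count forward from the earlier date (October 3, 1849) to the later (October 10, 1849):
Within October 1849: 10 − 3 = 7 days.
7 is a multiple of 7, so the 3rd of October, 1849 falls on the same weekday: Wednesday.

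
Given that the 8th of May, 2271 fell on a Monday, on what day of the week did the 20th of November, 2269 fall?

Saturday

Count forward from the earlier date (November 20, 2269) to the later (May 8, 2271):
November 20, 2269 → November 20, 2270: 365 days.
November 2270: 30 − 20 = 10 days remain.
Then December (31), January (31), February 2271 (28), March (31), April (30): 31 + 31 + 28 + 31 + 30 = 151 days.
May 1–8, 2271: 8 days.
Residual: 169 days.
Total: 534 days.
534 mod 7 = 2, so 2 days before Monday is Saturday.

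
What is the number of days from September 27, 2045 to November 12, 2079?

12464

Day-of-year of September 27, 2045: 270.
Day-of-year of November 12, 2079: 316.
2045 has 365 days, so 365 − 270 = 95 days remain in 2045.
Full years 2046–2078: 25 common + 8 leap = 25×365 + 8×366 = 12053 days.
Total: 95 + 12053 + 316 = 12464 days.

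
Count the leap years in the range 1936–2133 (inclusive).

49

Years divisible by 4: 1936, 1940, …, 2132 — 50 in all.
Of these, 2100 is divisible by 100 but not 400, so not leap.
2000 is divisible by 400, so still leap.
Leap years: 50 − 1 = 49.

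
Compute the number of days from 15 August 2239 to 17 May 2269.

10868

Day-of-year of August 15, 2239: 227.
Day-of-year of May 17, 2269: 137.
2239 has 365 days, so 365 − 227 = 138 days remain in 2239.
Full years 2240–2268: 21 common + 8 leap = 21×365 + 8×366 = 10593 days.
Total: 138 + 10593 + 137 = 10868 days.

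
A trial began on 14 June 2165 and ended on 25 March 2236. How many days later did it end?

25851

From June 14, 2165 to June 14, 2235: 70 years, of which 16 contain a Feb 29 — 54×365 + 16×366 = 25566 days.
(2200 is not a leap year (divisible by 100 but not 400).)
June 2235: 30 − 14 = 16 days remain.
Then July (31), August (31), September (30), October (31), November (30), December (31), January (31), February 2236 (29): 31 + 31 + 30 + 31 + 30 + 31 + 31 + 29 = 244 days.
March 1–25, 2236: 25 days.
Residual: 285 days.
Total: 25851 days.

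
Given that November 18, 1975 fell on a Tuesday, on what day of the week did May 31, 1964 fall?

Count forward from the earlier date (May 31, 1964) to the later (November 18, 1975):
From May 31, 1964 to May 31, 1975: 11 years, of which 2 contain a Feb 29 — 9×365 + 2×366 = 4017 days.
May 1975: 31 − 31 = 0 days remain.
Then June (30), July (31), August (31), September (30), October (31): 30 + 31 + 31 + 30 + 31 = 153 days.
November 1–18, 1975: 18 days.
Residual: 171 days.
Total: 4188 days.
4188 mod 7 = 2, so 2 days before Tuesday is Sunday.

Sunday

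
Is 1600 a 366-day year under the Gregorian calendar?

1600 is a leap year (divisible by 400).

Yes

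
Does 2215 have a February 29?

2215 is not a leap year.

No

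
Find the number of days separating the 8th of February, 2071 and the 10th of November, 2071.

275

February 2071: 28 − 8 = 20 days remain (2071 is not a leap year, so February has 28 days).
Then March (31), April (30), May (31), June (30), July (31), August (31), September (30), October (31): 31 + 30 + 31 + 30 + 31 + 31 + 30 + 31 = 245 days.
November 1–10, 2071: 10 days.
Total: 20 + 245 + 10 = 275 days.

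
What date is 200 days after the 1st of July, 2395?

the 17th of January, 2396

Count 200 days after July 1, 2395:
Day-of-year of July 1, 2395: 182.
Day-of-year of January 17, 2396: 17.
2395 has 365 days, so 365 − 182 = 183 days remain in 2395.
Total: 183 + 17 = 200 days.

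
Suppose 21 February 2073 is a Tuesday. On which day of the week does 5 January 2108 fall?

From February 21, 2073 to February 21, 2107: 34 years, of which 7 contain a Feb 29 — 27×365 + 7×366 = 12417 days.
(2100 is not a leap year (divisible by 100 but not 400).)
February 2107: 28 − 21 = 7 days remain (2107 is not a leap year, so February has 28 days).
Then 10 full months totalling 306 days.
January 1–5, 2108: 5 days.
Residual: 318 days.
Total: 12735 days.
12735 mod 7 = 2, so 2 days after Tuesday is Thursday.

Thursday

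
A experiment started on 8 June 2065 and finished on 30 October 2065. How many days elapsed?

June 2065: 30 − 8 = 22 days remain.
Then July (31), August (31), September (30): 31 + 31 + 30 = 92 days.
October 1–30, 2065: 30 days.
Total: 22 + 92 + 30 = 144 days.

144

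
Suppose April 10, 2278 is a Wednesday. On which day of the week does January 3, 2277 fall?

Wednesday

Count forward from the earlier date (January 3, 2277) to the later (April 10, 2278):
January 3, 2277 → January 3, 2278: 365 days.
January 2278: 31 − 3 = 28 days remain.
Then February 2278 (28), March (31): 28 + 31 = 59 days.
April 1–10, 2278: 10 days.
Residual: 97 days.
Total: 462 days.
462 is a multiple of 7, so January 3, 2277 falls on the same weekday: Wednesday.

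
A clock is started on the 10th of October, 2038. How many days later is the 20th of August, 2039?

314

October 2038: 31 − 10 = 21 days remain.
Then 9 full months totalling 273 days.
August 1–20, 2039: 20 days.
Total: 21 + 273 + 20 = 314 days.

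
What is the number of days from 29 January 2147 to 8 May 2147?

99

January 2147: 31 − 29 = 2 days remain.
Then February 2147 (28), March (31), April (30): 28 + 31 + 30 = 89 days.
May 1–8, 2147: 8 days.
Total: 2 + 89 + 8 = 99 days.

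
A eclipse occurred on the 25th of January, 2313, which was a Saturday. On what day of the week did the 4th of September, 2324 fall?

Day-of-year of January 25, 2313: 25.
Day-of-year of September 4, 2324: 248.
2313 has 365 days, so 365 − 25 = 340 days remain in 2313.
Full years 2314–2323: 8 common + 2 leap = 8×365 + 2×366 = 3652 days.
Total: 340 + 3652 + 248 = 4240 days.
4240 mod 7 = 5, so 5 days after Saturday is Thursday.

Thursday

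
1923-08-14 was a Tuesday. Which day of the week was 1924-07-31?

August 1923: 31 − 14 = 17 days remain.
Then 10 full months totalling 304 days.
July 1–31, 1924: 31 days.
Residual: 352 days.
Total: 352 days.
352 mod 7 = 2, so 2 days after Tuesday is Thursday.

Thursday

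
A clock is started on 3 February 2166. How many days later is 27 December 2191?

9458

From February 3, 2166 to February 3, 2191: 25 years, of which 6 contain a Feb 29 — 19×365 + 6×366 = 9131 days.
February 2191: 28 − 3 = 25 days remain (2191 is not a leap year, so February has 28 days).
Then 9 full months totalling 275 days.
December 1–27, 2191: 27 days.
Residual: 327 days.
Total: 9458 days.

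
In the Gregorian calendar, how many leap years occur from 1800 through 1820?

Years divisible by 4 in [1800, 1820]: 1800, 1804, 1808, 1812, 1816, 1820.
Of these, 1800 is divisible by 100 but not 400, so not leap.
Leap years: 6 − 1 = 5.

5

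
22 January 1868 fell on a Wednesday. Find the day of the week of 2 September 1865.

Saturday

Count forward from the earlier date (September 2, 1865) to the later (January 22, 1868):
Day-of-year of September 2, 1865: 245.
Day-of-year of January 22, 1868: 22.
1865 has 365 days, so 365 − 245 = 120 days remain in 1865.
Full years: 1866: 365; 1867: 365. Sum = 730.
Total: 120 + 730 + 22 = 872 days.
872 mod 7 = 4, so 4 days before Wednesday is Saturday.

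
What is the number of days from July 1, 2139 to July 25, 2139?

Within July 2139: 25 − 1 = 24 days.

24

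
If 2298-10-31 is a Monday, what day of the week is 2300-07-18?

Wednesday

Day-of-year of October 31, 2298: 304.
Day-of-year of July 18, 2300: 199.
2298 has 365 days, so 365 − 304 = 61 days remain in 2298.
Full years: 2299: 365. Sum = 365.
Total: 61 + 365 + 199 = 625 days.
625 mod 7 = 2, so 2 days after Monday is Wednesday.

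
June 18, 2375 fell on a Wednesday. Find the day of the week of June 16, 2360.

Count forward from the earlier date (June 16, 2360) to the later (June 18, 2375):
Day-of-year of June 16, 2360: 168.
Day-of-year of June 18, 2375: 169.
2360 has 366 days, so 366 − 168 = 198 days remain in 2360.
Full years 2361–2374: 11 common + 3 leap = 11×365 + 3×366 = 5113 days.
Total: 198 + 5113 + 169 = 5480 days.
5480 mod 7 = 6, so 6 days before Wednesday is Thursday.

Thursday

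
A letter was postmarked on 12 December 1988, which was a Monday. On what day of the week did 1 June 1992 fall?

Monday

Day-of-year of December 12, 1988: 347.
Day-of-year of June 1, 1992: 153.
1988 has 366 days, so 366 − 347 = 19 days remain in 1988.
Full years: 1989: 365; 1990: 365; 1991: 365. Sum = 1095.
Total: 19 + 1095 + 153 = 1267 days.
1267 is a multiple of 7, so 1 June 1992 falls on the same weekday: Monday.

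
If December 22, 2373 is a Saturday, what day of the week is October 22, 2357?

Count forward from the earlier date (October 22, 2357) to the later (December 22, 2373):
From October 22, 2357 to October 22, 2373: 16 years, of which 4 contain a Feb 29 — 12×365 + 4×366 = 5844 days.
October 2373: 31 − 22 = 9 days remain.
Then November (30): 30 days.
December 1–22, 2373: 22 days.
Residual: 61 days.
Total: 5905 days.
5905 mod 7 = 4, so 4 days before Saturday is Tuesday.

Tuesday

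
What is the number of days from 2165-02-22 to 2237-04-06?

From February 22, 2165 to February 22, 2237: 72 years, of which 17 contain a Feb 29 — 55×365 + 17×366 = 26297 days.
(2200 is not a leap year (divisible by 100 but not 400).)
February 2237: 28 − 22 = 6 days remain (2237 is not a leap year, so February has 28 days).
Then March (31): 31 days.
April 1–6, 2237: 6 days.
Residual: 43 days.
Total: 26340 days.

26340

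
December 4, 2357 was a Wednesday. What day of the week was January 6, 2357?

Count forward from the earlier date (January 6, 2357) to the later (December 4, 2357):
January 2357: 31 − 6 = 25 days remain.
Then 10 full months totalling 303 days.
December 1–4, 2357: 4 days.
Total: 25 + 303 + 4 = 332 days.
332 mod 7 = 3, so 3 days before Wednesday is Sunday.

Sunday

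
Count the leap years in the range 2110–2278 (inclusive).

Years divisible by 4: 2112, 2116, …, 2276 — 42 in all.
Of these, 2200 is divisible by 100 but not 400, so not leap.
Leap years: 42 − 1 = 41.

41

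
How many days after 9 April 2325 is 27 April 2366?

From April 9, 2325 to April 9, 2366: 41 years, of which 10 contain a Feb 29 — 31×365 + 10×366 = 14975 days.
Within April 2366: 27 − 9 = 18 days.
Total: 14993 days.

14993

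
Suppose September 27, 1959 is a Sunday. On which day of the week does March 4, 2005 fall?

Friday

From September 27, 1959 to September 27, 2004: 45 years, of which 12 contain a Feb 29 — 33×365 + 12×366 = 16437 days.
(2000 is a leap year (divisible by 400).)
September 2004: 30 − 27 = 3 days remain.
Then October (31), November (30), December (31), January (31), February 2005 (28): 31 + 30 + 31 + 31 + 28 = 151 days.
March 1–4, 2005: 4 days.
Residual: 158 days.
Total: 16595 days.
16595 mod 7 = 5, so 5 days after Sunday is Friday.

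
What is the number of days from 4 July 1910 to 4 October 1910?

July 1910: 31 − 4 = 27 days remain.
Then August (31), September (30): 31 + 30 = 61 days.
October 1–4, 1910: 4 days.
Total: 27 + 61 + 4 = 92 days.

92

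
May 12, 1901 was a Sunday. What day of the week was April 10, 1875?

Saturday

Count forward from the earlier date (April 10, 1875) to the later (May 12, 1901):
From April 10, 1875 to April 10, 1901: 26 years, of which 6 contain a Feb 29 — 20×365 + 6×366 = 9496 days.
(1900 is not a leap year (divisible by 100 but not 400).)
April 1901: 30 − 10 = 20 days remain.
May 1–12, 1901: 12 days.
Residual: 32 days.
Total: 9528 days.
9528 mod 7 = 1, so 1 day before Sunday is Saturday.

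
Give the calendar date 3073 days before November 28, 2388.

June 30, 2380

Count 3073 days before November 28, 2388:
Day-of-year of June 30, 2380: 182.
Day-of-year of November 28, 2388: 333.
2380 has 366 days, so 366 − 182 = 184 days remain in 2380.
Full years 2381–2387: 6 common + 1 leap = 6×365 + 1×366 = 2556 days.
Total: 184 + 2556 + 333 = 3073 days.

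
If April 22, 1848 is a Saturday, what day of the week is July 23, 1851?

Wednesday

April 22, 1848 → April 22, 1849: 365 days.
April 22, 1849 → April 22, 1850: 365 days.
April 22, 1850 → April 22, 1851: 365 days.
April 1851: 30 − 22 = 8 days remain.
Then May (31), June (30): 31 + 30 = 61 days.
July 1–23, 1851: 23 days.
Residual: 92 days.
Total: 1187 days.
1187 mod 7 = 4, so 4 days after Saturday is Wednesday.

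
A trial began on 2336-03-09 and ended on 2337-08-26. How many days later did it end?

535

March 2336: 31 − 9 = 22 days remain.
Then 16 full months totalling 487 days.
August 1–26, 2337: 26 days.
Total: 22 + 487 + 26 = 535 days.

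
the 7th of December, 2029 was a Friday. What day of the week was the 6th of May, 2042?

Tuesday

From December 7, 2029 to December 7, 2041: 12 years, of which 3 contain a Feb 29 — 9×365 + 3×366 = 4383 days.
December 2041: 31 − 7 = 24 days remain.
Then January (31), February 2042 (28), March (31), April (30): 31 + 28 + 31 + 30 = 120 days.
May 1–6, 2042: 6 days.
Residual: 150 days.
Total: 4533 days.
4533 mod 7 = 4, so 4 days after Friday is Tuesday.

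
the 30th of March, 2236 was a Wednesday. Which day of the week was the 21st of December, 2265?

From March 30, 2236 to March 30, 2265: 29 years, of which 7 contain a Feb 29 — 22×365 + 7×366 = 10592 days.
March 2265: 31 − 30 = 1 day remains.
Then April (30), May (31), June (30), July (31), August (31), September (30), October (31), November (30): 30 + 31 + 30 + 31 + 31 + 30 + 31 + 30 = 244 days.
December 1–21, 2265: 21 days.
Residual: 266 days.
Total: 10858 days.
10858 mod 7 = 1, so 1 day after Wednesday is Thursday.

Thursday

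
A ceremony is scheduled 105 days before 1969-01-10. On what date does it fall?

1968-09-27

Count 105 days before January 10, 1969:
September 1968: 30 − 27 = 3 days remain.
Then October (31), November (30), December (31): 31 + 30 + 31 = 92 days.
January 1–10, 1969: 10 days.
Residual: 105 days.
Total: 105 days.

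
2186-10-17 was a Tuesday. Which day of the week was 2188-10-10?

October 2186: 31 − 17 = 14 days remain.
Then 23 full months totalling 700 days.
October 1–10, 2188: 10 days.
Total: 14 + 700 + 10 = 724 days.
724 mod 7 = 3, so 3 days after Tuesday is Friday.

Friday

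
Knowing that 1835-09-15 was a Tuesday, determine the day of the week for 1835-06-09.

Tuesday

Count forward from the earlier date (June 9, 1835) to the later (September 15, 1835):
June 1835: 30 − 9 = 21 days remain.
Then July (31), August (31): 31 + 31 = 62 days.
September 1–15, 1835: 15 days.
Total: 21 + 62 + 15 = 98 days.
98 is a multiple of 7, so 1835-06-09 falls on the same weekday: Tuesday.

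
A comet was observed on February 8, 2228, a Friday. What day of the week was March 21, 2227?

Wednesday

Count forward from the earlier date (March 21, 2227) to the later (February 8, 2228):
March 2227: 31 − 21 = 10 days remain.
Then 10 full months totalling 306 days.
February 1–8, 2228: 8 days (2228 is a leap year).
Total: 10 + 306 + 8 = 324 days.
324 mod 7 = 2, so 2 days before Friday is Wednesday.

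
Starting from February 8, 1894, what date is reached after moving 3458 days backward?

August 21, 1884

Count 3458 days before February 8, 1894:
Day-of-year of August 21, 1884: 234.
Day-of-year of February 8, 1894: 39.
1884 has 366 days, so 366 − 234 = 132 days remain in 1884.
Full years 1885–1893: 7 common + 2 leap = 7×365 + 2×366 = 3287 days.
Total: 132 + 3287 + 39 = 3458 days.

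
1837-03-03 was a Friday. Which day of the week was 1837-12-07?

Thursday

March 1837: 31 − 3 = 28 days remain.
Then April (30), May (31), June (30), July (31), August (31), September (30), October (31), November (30): 30 + 31 + 30 + 31 + 31 + 30 + 31 + 30 = 244 days.
December 1–7, 1837: 7 days.
Total: 28 + 244 + 7 = 279 days.
279 mod 7 = 6, so 6 days after Friday is Thursday.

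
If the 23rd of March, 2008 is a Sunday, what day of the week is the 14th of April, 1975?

Count forward from the earlier date (April 14, 1975) to the later (March 23, 2008):
From April 14, 1975 to April 14, 2007: 32 years, of which 8 contain a Feb 29 — 24×365 + 8×366 = 11688 days.
(2000 is a leap year (divisible by 400).)
April 2007: 30 − 14 = 16 days remain.
Then 10 full months totalling 305 days.
March 1–23, 2008: 23 days.
Residual: 344 days.
Total: 12032 days.
12032 mod 7 = 6, so 6 days before Sunday is Monday.

Monday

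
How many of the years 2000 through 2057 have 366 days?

Years divisible by 4: 2000, 2004, …, 2056 — 15 in all.
2000 is divisible by 400, so still leap.
No century exceptions apply. Count: 15.

15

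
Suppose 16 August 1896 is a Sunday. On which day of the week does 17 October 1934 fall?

Wednesday

From August 16, 1896 to August 16, 1934: 38 years, of which 8 contain a Feb 29 — 30×365 + 8×366 = 13878 days.
(1900 is not a leap year (divisible by 100 but not 400).)
August 1934: 31 − 16 = 15 days remain.
Then September (30): 30 days.
October 1–17, 1934: 17 days.
Residual: 62 days.
Total: 13940 days.
13940 mod 7 = 3, so 3 days after Sunday is Wednesday.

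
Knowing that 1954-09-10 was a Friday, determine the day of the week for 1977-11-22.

Day-of-year of September 10, 1954: 253.
Day-of-year of November 22, 1977: 326.
1954 has 365 days, so 365 − 253 = 112 days remain in 1954.
Full years 1955–1976: 16 common + 6 leap = 16×365 + 6×366 = 8036 days.
Total: 112 + 8036 + 326 = 8474 days.
8474 mod 7 = 4, so 4 days after Friday is Tuesday.

Tuesday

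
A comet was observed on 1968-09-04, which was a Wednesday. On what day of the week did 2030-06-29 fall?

Day-of-year of September 4, 1968: 248.
Day-of-year of June 29, 2030: 180.
1968 has 366 days, so 366 − 248 = 118 days remain in 1968.
Full years 1969–2029: 46 common + 15 leap = 46×365 + 15×366 = 22280 days.
Total: 118 + 22280 + 180 = 22578 days.
22578 mod 7 = 3, so 3 days after Wednesday is Saturday.

Saturday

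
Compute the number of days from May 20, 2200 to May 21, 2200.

Within May 2200: 21 − 20 = 1 day.

1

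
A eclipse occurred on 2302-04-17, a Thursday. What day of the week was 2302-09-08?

April 2302: 30 − 17 = 13 days remain.
Then May (31), June (30), July (31), August (31): 31 + 30 + 31 + 31 = 123 days.
September 1–8, 2302: 8 days.
Total: 13 + 123 + 8 = 144 days.
144 mod 7 = 4, so 4 days after Thursday is Monday.

Monday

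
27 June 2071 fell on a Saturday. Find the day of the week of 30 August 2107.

Tuesday

Day-of-year of June 27, 2071: 178.
Day-of-year of August 30, 2107: 242.
2071 has 365 days, so 365 − 178 = 187 days remain in 2071.
Full years 2072–2106: 27 common + 8 leap = 27×365 + 8×366 = 12783 days.
Total: 187 + 12783 + 242 = 13212 days.
13212 mod 7 = 3, so 3 days after Saturday is Tuesday.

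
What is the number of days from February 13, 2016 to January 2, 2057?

Day-of-year of February 13, 2016: 44.
Day-of-year of January 2, 2057: 2.
2016 has 366 days, so 366 − 44 = 322 days remain in 2016.
Full years 2017–2056: 30 common + 10 leap = 30×365 + 10×366 = 14610 days.
Total: 322 + 14610 + 2 = 14934 days.

14934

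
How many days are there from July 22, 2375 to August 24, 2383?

2955

From July 22, 2375 to July 22, 2383: 8 years, of which 2 contain a Feb 29 — 6×365 + 2×366 = 2922 days.
July 2383: 31 − 22 = 9 days remain.
August 1–24, 2383: 24 days.
Residual: 33 days.
Total: 2955 days.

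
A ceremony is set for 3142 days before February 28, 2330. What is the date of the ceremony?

July 23, 2321

Count 3142 days before February 28, 2330:
Day-of-year of July 23, 2321: 204.
Day-of-year of February 28, 2330: 59.
2321 has 365 days, so 365 − 204 = 161 days remain in 2321.
Full years 2322–2329: 6 common + 2 leap = 6×365 + 2×366 = 2922 days.
Total: 161 + 2922 + 59 = 3142 days.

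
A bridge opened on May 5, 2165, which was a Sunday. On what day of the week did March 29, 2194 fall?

Saturday

Day-of-year of May 5, 2165: 125.
Day-of-year of March 29, 2194: 88.
2165 has 365 days, so 365 − 125 = 240 days remain in 2165.
Full years 2166–2193: 21 common + 7 leap = 21×365 + 7×366 = 10227 days.
Total: 240 + 10227 + 88 = 10555 days.
10555 mod 7 = 6, so 6 days after Sunday is Saturday.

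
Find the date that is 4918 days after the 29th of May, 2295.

the 15th of November, 2308

Count 4918 days after May 29, 2295:
From May 29, 2295 to May 29, 2308: 13 years, of which 3 contain a Feb 29 — 10×365 + 3×366 = 4748 days.
(2300 is not a leap year (divisible by 100 but not 400).)
May 2308: 31 − 29 = 2 days remain.
Then June (30), July (31), August (31), September (30), October (31): 30 + 31 + 31 + 30 + 31 = 153 days.
November 1–15, 2308: 15 days.
Residual: 170 days.
Total: 4918 days.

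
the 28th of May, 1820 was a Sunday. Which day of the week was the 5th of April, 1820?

Count forward from the earlier date (April 5, 1820) to the later (May 28, 1820):
April 1820: 30 − 5 = 25 days remain.
May 1–28, 1820: 28 days.
Total: 25 + 28 = 53 days.
53 mod 7 = 4, so 4 days before Sunday is Wednesday.

Wednesday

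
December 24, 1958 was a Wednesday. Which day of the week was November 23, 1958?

Sunday

Count forward from the earlier date (November 23, 1958) to the later (December 24, 1958):
November 1958: 30 − 23 = 7 days remain.
December 1–24, 1958: 24 days.
Total: 7 + 24 = 31 days.
31 mod 7 = 3, so 3 days before Wednesday is Sunday.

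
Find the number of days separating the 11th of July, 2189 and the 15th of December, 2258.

25358

Day-of-year of July 11, 2189: 192.
Day-of-year of December 15, 2258: 349.
2189 has 365 days, so 365 − 192 = 173 days remain in 2189.
Full years 2190–2257: 52 common + 16 leap = 52×365 + 16×366 = 24836 days.
Total: 173 + 24836 + 349 = 25358 days.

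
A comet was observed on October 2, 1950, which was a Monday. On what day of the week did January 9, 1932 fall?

Saturday

Count forward from the earlier date (January 9, 1932) to the later (October 2, 1950):
Day-of-year of January 9, 1932: 9.
Day-of-year of October 2, 1950: 275.
1932 has 366 days, so 366 − 9 = 357 days remain in 1932.
Full years 1933–1949: 13 common + 4 leap = 13×365 + 4×366 = 6209 days.
Total: 357 + 6209 + 275 = 6841 days.
6841 mod 7 = 2, so 2 days before Monday is Saturday.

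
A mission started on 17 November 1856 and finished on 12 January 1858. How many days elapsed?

November 1856: 30 − 17 = 13 days remain.
Then 13 full months totalling 396 days.
January 1–12, 1858: 12 days.
Total: 13 + 396 + 12 = 421 days.

421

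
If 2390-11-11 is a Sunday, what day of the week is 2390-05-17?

Thursday

Count forward from the earlier date (May 17, 2390) to the later (November 11, 2390):
May 2390: 31 − 17 = 14 days remain.
Then June (30), July (31), August (31), September (30), October (31): 30 + 31 + 31 + 30 + 31 = 153 days.
November 1–11, 2390: 11 days.
Total: 14 + 153 + 11 = 178 days.
178 mod 7 = 3, so 3 days before Sunday is Thursday.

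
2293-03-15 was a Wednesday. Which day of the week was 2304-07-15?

Day-of-year of March 15, 2293: 74.
Day-of-year of July 15, 2304: 197.
2293 has 365 days, so 365 − 74 = 291 days remain in 2293.
Full years 2294–2303: 9 common + 1 leap = 9×365 + 1×366 = 3651 days.
Total: 291 + 3651 + 197 = 4139 days.
4139 mod 7 = 2, so 2 days after Wednesday is Friday.

Friday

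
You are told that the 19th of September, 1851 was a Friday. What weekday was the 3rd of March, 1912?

Sunday

From September 19, 1851 to September 19, 1911: 60 years, of which 14 contain a Feb 29 — 46×365 + 14×366 = 21914 days.
(1900 is not a leap year (divisible by 100 but not 400).)
September 1911: 30 − 19 = 11 days remain.
Then October (31), November (30), December (31), January (31), February 1912 (29): 31 + 30 + 31 + 31 + 29 = 152 days.
March 1–3, 1912: 3 days.
Residual: 166 days.
Total: 22080 days.
22080 mod 7 = 2, so 2 days after Friday is Sunday.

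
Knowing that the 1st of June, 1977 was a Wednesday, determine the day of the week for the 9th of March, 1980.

Sunday

Day-of-year of June 1, 1977: 152.
Day-of-year of March 9, 1980: 69.
1977 has 365 days, so 365 − 152 = 213 days remain in 1977.
Full years: 1978: 365; 1979: 365. Sum = 730.
Total: 213 + 730 + 69 = 1012 days.
1012 mod 7 = 4, so 4 days after Wednesday is Sunday.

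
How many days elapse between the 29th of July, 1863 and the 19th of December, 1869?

July 29, 1863 → July 29, 1864: 366 days (1864 is a leap year).
July 29, 1864 → July 29, 1865: 365 days.
July 29, 1865 → July 29, 1866: 365 days.
July 29, 1866 → July 29, 1867: 365 days.
July 29, 1867 → July 29, 1868: 366 days (1868 is a leap year).
July 29, 1868 → July 29, 1869: 365 days.
July 1869: 31 − 29 = 2 days remain.
Then August (31), September (30), October (31), November (30): 31 + 30 + 31 + 30 = 122 days.
December 1–19, 1869: 19 days.
Residual: 143 days.
Total: 2335 days.

2335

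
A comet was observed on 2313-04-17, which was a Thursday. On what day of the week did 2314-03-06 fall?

April 2313: 30 − 17 = 13 days remain.
Then 10 full months totalling 304 days.
March 1–6, 2314: 6 days.
Total: 13 + 304 + 6 = 323 days.
323 mod 7 = 1, so 1 day after Thursday is Friday.

Friday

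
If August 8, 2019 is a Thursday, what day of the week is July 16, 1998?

Thursday

Count forward from the earlier date (July 16, 1998) to the later (August 8, 2019):
From July 16, 1998 to July 16, 2019: 21 years, of which 5 contain a Feb 29 — 16×365 + 5×366 = 7670 days.
(2000 is a leap year (divisible by 400).)
July 2019: 31 − 16 = 15 days remain.
August 1–8, 2019: 8 days.
Residual: 23 days.
Total: 7693 days.
7693 is a multiple of 7, so July 16, 1998 falls on the same weekday: Thursday.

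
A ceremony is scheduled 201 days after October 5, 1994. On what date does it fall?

April 24, 1995

Count 201 days after October 5, 1994:
October 1994: 31 − 5 = 26 days remain.
Then November (30), December (31), January (31), February 1995 (28), March (31): 30 + 31 + 31 + 28 + 31 = 151 days.
April 1–24, 1995: 24 days.
Residual: 201 days.
Total: 201 days.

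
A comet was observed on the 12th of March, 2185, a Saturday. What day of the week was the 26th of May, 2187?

Saturday

Day-of-year of March 12, 2185: 71.
Day-of-year of May 26, 2187: 146.
2185 has 365 days, so 365 − 71 = 294 days remain in 2185.
Full years: 2186: 365. Sum = 365.
Total: 294 + 365 + 146 = 805 days.
805 is a multiple of 7, so the 26th of May, 2187 falls on the same weekday: Saturday.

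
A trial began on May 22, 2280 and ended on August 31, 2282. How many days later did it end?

Day-of-year of May 22, 2280: 143.
Day-of-year of August 31, 2282: 243.
2280 has 366 days, so 366 − 143 = 223 days remain in 2280.
Full years: 2281: 365. Sum = 365.
Total: 223 + 365 + 243 = 831 days.

831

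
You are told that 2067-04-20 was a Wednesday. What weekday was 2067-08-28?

April 2067: 30 − 20 = 10 days remain.
Then May (31), June (30), July (31): 31 + 30 + 31 = 92 days.
August 1–28, 2067: 28 days.
Total: 10 + 92 + 28 = 130 days.
130 mod 7 = 4, so 4 days after Wednesday is Sunday.

Sunday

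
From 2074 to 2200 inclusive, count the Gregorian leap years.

Years divisible by 4: 2076, 2080, …, 2200 — 32 in all.
Of these, 2100, 2200 are divisible by 100 but not 400, so not leap.
Leap years: 32 − 2 = 30.

30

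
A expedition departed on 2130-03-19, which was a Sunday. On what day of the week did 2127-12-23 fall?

Tuesday

Count forward from the earlier date (December 23, 2127) to the later (March 19, 2130):
Day-of-year of December 23, 2127: 357.
Day-of-year of March 19, 2130: 78.
2127 has 365 days, so 365 − 357 = 8 days remain in 2127.
Full years: 2128: 366; 2129: 365. Sum = 731.
Total: 8 + 731 + 78 = 817 days.
817 mod 7 = 5, so 5 days before Sunday is Tuesday.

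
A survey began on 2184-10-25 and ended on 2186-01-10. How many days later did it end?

442

October 2184: 31 − 25 = 6 days remain.
Then 14 full months totalling 426 days.
January 1–10, 2186: 10 days.
Total: 6 + 426 + 10 = 442 days.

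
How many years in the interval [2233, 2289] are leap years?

Years divisible by 4: 2236, 2240, …, 2288 — 14 in all.
No century exceptions apply. Count: 14.

14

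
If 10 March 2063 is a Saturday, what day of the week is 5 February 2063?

Count forward from the earlier date (February 5, 2063) to the later (March 10, 2063):
February 2063: 28 − 5 = 23 days remain (2063 is not a leap year, so February has 28 days).
March 1–10, 2063: 10 days.
Total: 23 + 10 = 33 days.
33 mod 7 = 5, so 5 days before Saturday is Monday.

Monday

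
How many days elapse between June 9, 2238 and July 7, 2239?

June 2238: 30 − 9 = 21 days remain.
Then 12 full months totalling 365 days.
July 1–7, 2239: 7 days.
Total: 21 + 365 + 7 = 393 days.

393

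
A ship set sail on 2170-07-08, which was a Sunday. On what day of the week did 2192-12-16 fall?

Day-of-year of July 8, 2170: 189.
Day-of-year of December 16, 2192: 351.
2170 has 365 days, so 365 − 189 = 176 days remain in 2170.
Full years 2171–2191: 16 common + 5 leap = 16×365 + 5×366 = 7670 days.
Total: 176 + 7670 + 351 = 8197 days.
8197 is a multiple of 7, so 2192-12-16 falls on the same weekday: Sunday.

Sunday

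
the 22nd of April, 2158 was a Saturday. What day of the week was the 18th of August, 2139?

Tuesday

Count forward from the earlier date (August 18, 2139) to the later (April 22, 2158):
Day-of-year of August 18, 2139: 230.
Day-of-year of April 22, 2158: 112.
2139 has 365 days, so 365 − 230 = 135 days remain in 2139.
Full years 2140–2157: 13 common + 5 leap = 13×365 + 5×366 = 6575 days.
Total: 135 + 6575 + 112 = 6822 days.
6822 mod 7 = 4, so 4 days before Saturday is Tuesday.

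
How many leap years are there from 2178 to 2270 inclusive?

22

Years divisible by 4: 2180, 2184, …, 2268 — 23 in all.
Of these, 2200 is divisible by 100 but not 400, so not leap.
Leap years: 23 − 1 = 22.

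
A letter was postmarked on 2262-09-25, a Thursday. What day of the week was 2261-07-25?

Count forward from the earlier date (July 25, 2261) to the later (September 25, 2262):
July 2261: 31 − 25 = 6 days remain.
Then 13 full months totalling 396 days.
September 1–25, 2262: 25 days.
Total: 6 + 396 + 25 = 427 days.
427 is a multiple of 7, so 2261-07-25 falls on the same weekday: Thursday.

Thursday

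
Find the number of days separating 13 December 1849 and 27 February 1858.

2998

Day-of-year of December 13, 1849: 347.
Day-of-year of February 27, 1858: 58.
1849 has 365 days, so 365 − 347 = 18 days remain in 1849.
Full years 1850–1857: 6 common + 2 leap = 6×365 + 2×366 = 2922 days.
Total: 18 + 2922 + 58 = 2998 days.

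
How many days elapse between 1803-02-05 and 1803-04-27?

February 1803: 28 − 5 = 23 days remain (1803 is not a leap year, so February has 28 days).
Then March (31): 31 days.
April 1–27, 1803: 27 days.
Total: 23 + 31 + 27 = 81 days.

81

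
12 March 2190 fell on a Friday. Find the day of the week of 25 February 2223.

Tuesday

From March 12, 2190 to March 12, 2222: 32 years, of which 7 contain a Feb 29 — 25×365 + 7×366 = 11687 days.
(2200 is not a leap year (divisible by 100 but not 400).)
March 2222: 31 − 12 = 19 days remain.
Then 10 full months totalling 306 days.
February 1–25, 2223: 25 days (2223 is not a leap year).
Residual: 350 days.
Total: 12037 days.
12037 mod 7 = 4, so 4 days after Friday is Tuesday.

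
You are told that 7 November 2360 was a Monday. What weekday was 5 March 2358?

Count forward from the earlier date (March 5, 2358) to the later (November 7, 2360):
March 2358: 31 − 5 = 26 days remain.
Then 31 full months totalling 945 days.
November 1–7, 2360: 7 days.
Total: 26 + 945 + 7 = 978 days.
978 mod 7 = 5, so 5 days before Monday is Wednesday.

Wednesday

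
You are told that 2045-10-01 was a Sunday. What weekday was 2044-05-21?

Saturday

Count forward from the earlier date (May 21, 2044) to the later (October 1, 2045):
Day-of-year of May 21, 2044: 142.
Day-of-year of October 1, 2045: 274.
2044 has 366 days, so 366 − 142 = 224 days remain in 2044.
Total: 224 + 274 = 498 days.
498 mod 7 = 1, so 1 day before Sunday is Saturday.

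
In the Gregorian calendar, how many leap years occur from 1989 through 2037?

Years divisible by 4 in [1989, 2037]: 1992, 1996, 2000, 2004, 2008, 2012, 2016, 2020, 2024, 2028, 2032, 2036.
2000 is divisible by 400, so still leap.
No century exceptions apply. Count: 12.

12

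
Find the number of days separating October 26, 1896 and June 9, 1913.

6069

From October 26, 1896 to October 26, 1912: 16 years, of which 3 contain a Feb 29 — 13×365 + 3×366 = 5843 days.
(1900 is not a leap year (divisible by 100 but not 400).)
October 1912: 31 − 26 = 5 days remain.
Then November (30), December (31), January (31), February 1913 (28), March (31), April (30), May (31): 30 + 31 + 31 + 28 + 31 + 30 + 31 = 212 days.
June 1–9, 1913: 9 days.
Residual: 226 days.
Total: 6069 days.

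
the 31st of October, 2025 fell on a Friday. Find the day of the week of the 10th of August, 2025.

Sunday

Count forward from the earlier date (August 10, 2025) to the later (October 31, 2025):
August 2025: 31 − 10 = 21 days remain.
Then September (30): 30 days.
October 1–31, 2025: 31 days.
Total: 21 + 30 + 31 = 82 days.
82 mod 7 = 5, so 5 days before Friday is Sunday.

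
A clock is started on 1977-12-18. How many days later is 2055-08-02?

From December 18, 1977 to December 18, 2054: 77 years, of which 19 contain a Feb 29 — 58×365 + 19×366 = 28124 days.
(2000 is a leap year (divisible by 400).)
December 2054: 31 − 18 = 13 days remain.
Then January (31), February 2055 (28), March (31), April (30), May (31), June (30), July (31): 31 + 28 + 31 + 30 + 31 + 30 + 31 = 212 days.
August 1–2, 2055: 2 days.
Residual: 227 days.
Total: 28351 days.

28351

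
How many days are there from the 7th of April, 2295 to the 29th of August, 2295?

April 2295: 30 − 7 = 23 days remain.
Then May (31), June (30), July (31): 31 + 30 + 31 = 92 days.
August 1–29, 2295: 29 days.
Total: 23 + 92 + 29 = 144 days.

144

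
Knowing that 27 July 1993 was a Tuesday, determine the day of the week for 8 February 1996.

Thursday

Day-of-year of July 27, 1993: 208.
Day-of-year of February 8, 1996: 39.
1993 has 365 days, so 365 − 208 = 157 days remain in 1993.
Full years: 1994: 365; 1995: 365. Sum = 730.
Total: 157 + 730 + 39 = 926 days.
926 mod 7 = 2, so 2 days after Tuesday is Thursday.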